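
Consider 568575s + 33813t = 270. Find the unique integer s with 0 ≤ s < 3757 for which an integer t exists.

Euclid: 568575 = 16·33813 + 27567; 33813 = 1·27567 + 6246; 27567 = 4·6246 + 2583; 6246 = 2·2583 + 1080; 2583 = 2·1080 + 423; 1080 = 2·423 + 234; 423 = 1·234 + 189; 234 = 1·189 + 45; 189 = 4·45 + 9; 45 = 5·9 + 0 → gcd = 9; 270 = 9·30.
Back-substitution yields 568575·(720) + 33813·(-12107) = 9, so one solution is s = 720·30 = 21600, t = -12107·30 = -363210.
Solutions in s differ by 33813/9 = 3757; the one in [0, 3757) is 21600 mod 3757 = 2815.

2815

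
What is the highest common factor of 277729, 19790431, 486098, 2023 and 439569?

289

gcd(277729, 19790431): 19790431 = 71·277729 + 71672; 277729 = 3·71672 + 62713; 71672 = 1·62713 + 8959; 62713 = 7·8959 + 0 → 8959
gcd(8959, 486098): 486098 = 54·8959 + 2312; 8959 = 3·2312 + 2023; 2312 = 1·2023 + 289; 2023 = 7·289 + 0 → 289
gcd(289, 2023): 2023 = 7·289 + 0 → 289
gcd(289, 439569): 439569 = 1521·289 + 0 → 289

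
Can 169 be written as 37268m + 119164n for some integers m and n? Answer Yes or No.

gcd(37268, 119164): 119164 = 3·37268 + 7360; 37268 = 5·7360 + 468; 7360 = 15·468 + 340; 468 = 1·340 + 128; 340 = 2·128 + 84; 128 = 1·84 + 44; 84 = 1·44 + 40; 44 = 1·40 + 4; 40 = 10·4 + 0 → 4
4 does not divide 169, so a solution does not exist.

No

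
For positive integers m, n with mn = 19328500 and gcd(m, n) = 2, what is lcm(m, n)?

9664250

gcd·lcm = product, so lcm = 19328500/2 = 9664250.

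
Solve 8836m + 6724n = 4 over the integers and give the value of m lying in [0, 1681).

1525

Euclid: 8836 = 1·6724 + 2112; 6724 = 3·2112 + 388; 2112 = 5·388 + 172; 388 = 2·172 + 44; 172 = 3·44 + 40; 44 = 1·40 + 4; 40 = 10·4 + 0 → gcd = 4; 4 = 4·1.
Back-substitution yields 8836·(-156) + 6724·(205) = 4, so one solution is m = -156·1 = -156, n = 205·1 = 205.
Solutions in m differ by 6724/4 = 1681; the one in [0, 1681) is -156 mod 1681 = 1525.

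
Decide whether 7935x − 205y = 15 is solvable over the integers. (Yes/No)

Yes

By Bézout, 7935x − 205y = 15 has integer solutions iff gcd(7935, 205) | 15.
Euclid: 7935 = 38·205 + 145; 205 = 1·145 + 60; 145 = 2·60 + 25; 60 = 2·25 + 10; 25 = 2·10 + 5; 10 = 2·5 + 0. gcd = 5; 15 mod 5 = 0. Yes.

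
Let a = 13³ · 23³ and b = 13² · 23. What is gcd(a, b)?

3887

min exponent per shared prime: 13² · 23 = 3887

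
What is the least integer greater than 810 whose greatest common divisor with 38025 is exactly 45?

855

Multiples of 45 above 810: 45·19, 45·20, … . Need the cofactor coprime to 38025/45 = 845.
Checking s = 19, 20, … the first with gcd(s, 845) = 1 is s = 19, giving 855.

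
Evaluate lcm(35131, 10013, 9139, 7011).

3286037913093

35131 = 19 · 43²; 10013 = 17 · 19 · 31; 9139 = 13 · 19 · 37; 7011 = 3² · 19 · 41
lcm takes max exponent of each prime: 3² · 13 · 17 · 19 · 31 · 37 · 41 · 43² = 3286037913093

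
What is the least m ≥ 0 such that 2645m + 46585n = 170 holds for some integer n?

1321

Euclid: 46585 = 17·2645 + 1620; 2645 = 1·1620 + 1025; 1620 = 1·1025 + 595; 1025 = 1·595 + 430; 595 = 1·430 + 165; 430 = 2·165 + 100; 165 = 1·100 + 65; 100 = 1·65 + 35; 65 = 1·35 + 30; 35 = 1·30 + 5; 30 = 6·5 + 0 → gcd = 5; 170 = 5·34.
Back-substitution yields 2645·(1409) + 46585·(-80) = 5, so one solution is m = 1409·34 = 47906, n = -80·34 = -2720.
Solutions in m differ by 46585/5 = 9317; the one in [0, 9317) is 47906 mod 9317 = 1321.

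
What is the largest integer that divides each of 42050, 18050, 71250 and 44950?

50

42050 = 2 · 5² · 29²; 18050 = 2 · 5² · 19²; 71250 = 2 · 3 · 5⁴ · 19; 44950 = 2 · 5² · 29 · 31
gcd takes min exponent of each prime: 2 · 5² = 50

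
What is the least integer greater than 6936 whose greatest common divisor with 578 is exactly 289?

7225

Multiples of 289 above 6936: 289·25, 289·26, … . Need the cofactor coprime to 578/289 = 2.
Checking s = 25, 26, … the first with gcd(s, 2) = 1 is s = 25, giving 7225.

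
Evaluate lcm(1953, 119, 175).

830025

1953 = 3² · 7 · 31; 119 = 7 · 17; 175 = 5² · 7
lcm takes max exponent of each prime: 3² · 5² · 7 · 17 · 31 = 830025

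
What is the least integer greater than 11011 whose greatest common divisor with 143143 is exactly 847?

11858

143143 = 847·169. Any a with gcd(a, 143143) = 847 is a multiple of 847, say 847s, with s coprime to 169.
Need s > 11011/847, so s ≥ 14. First s ≥ 14 with gcd(s, 169) = 1 is s = 14. Thus a = 847·14 = 11858.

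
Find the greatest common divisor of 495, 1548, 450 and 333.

9

495 = 3² · 5 · 11; 1548 = 2² · 3² · 43; 450 = 2 · 3² · 5²; 333 = 3² · 37
gcd takes min exponent of each prime: 3² = 9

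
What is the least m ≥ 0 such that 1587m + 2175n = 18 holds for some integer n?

Reduce mod 2175: 1587m ≡ 18 (mod 2175). With g = gcd(1587, 2175) = 3 dividing 18, divide through: 529m ≡ 6 (mod 725).
Since gcd(529, 725) = 1, m ≡ 6·(529)⁻¹ ≡ 614 (mod 725). Smallest non-negative: 614.

614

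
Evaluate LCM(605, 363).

1815

605 = 5 · 11²; 363 = 3 · 11²
max exponents: 3 · 5 · 11² = 1815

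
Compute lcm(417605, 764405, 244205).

37334304605

417605 = 5 · 17⁴; 764405 = 5 · 17² · 23²; 244205 = 5 · 13² · 17²
lcm takes max exponent of each prime: 5 · 13² · 17⁴ · 23² = 37334304605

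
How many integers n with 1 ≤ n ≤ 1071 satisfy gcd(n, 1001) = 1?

Prime factors of 1001: 7, 11, 13. Count integers ≤ 1071 divisible by none of them.
By inclusion–exclusion: 1071 − ⌊1071/7⌋ − ⌊1071/11⌋ − ⌊1071/13⌋ + ⌊1071/77⌋ + ⌊1071/91⌋ + ⌊1071/143⌋ − ⌊1071/1001⌋ = 769.

769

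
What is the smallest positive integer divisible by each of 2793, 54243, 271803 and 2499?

2793 = 3 · 7² · 19; 54243 = 3³ · 7² · 41; 271803 = 3 · 7² · 43²; 2499 = 3 · 7² · 17
lcm takes max exponent of each prime: 3³ · 7² · 17 · 19 · 41 · 43² = 32395384161

32395384161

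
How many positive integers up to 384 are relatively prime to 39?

236

Prime factors of 39: 3, 13. Count integers ≤ 384 divisible by none of them.
By inclusion–exclusion: 384 − ⌊384/3⌋ − ⌊384/13⌋ + ⌊384/39⌋ = 236.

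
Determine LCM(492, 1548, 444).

2348316

492 = 2² · 3 · 41; 1548 = 2² · 3² · 43; 444 = 2² · 3 · 37
lcm takes max exponent of each prime: 2² · 3² · 37 · 41 · 43 = 2348316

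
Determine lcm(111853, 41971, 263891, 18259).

3297901788517133

111853 = 7 · 19 · 29²; 41971 = 19 · 47²; 263891 = 17 · 19² · 43; 18259 = 19 · 31²
lcm takes max exponent of each prime: 7 · 17 · 19² · 29² · 31² · 43 · 47² = 3297901788517133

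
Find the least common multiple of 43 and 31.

gcd first: 43 = 1·31 + 12; 31 = 2·12 + 7; 12 = 1·7 + 5; 7 = 1·5 + 2; 5 = 2·2 + 1; 2 = 2·1 + 0 → gcd = 1
lcm = 43·31/gcd = 1333/1 = 1333

1333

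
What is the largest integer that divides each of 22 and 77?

11

22 = 2 · 11
77 = 7 · 11
Common: 11 = 11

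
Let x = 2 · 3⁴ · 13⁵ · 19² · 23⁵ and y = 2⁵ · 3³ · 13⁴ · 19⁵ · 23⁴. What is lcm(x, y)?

max exponent per prime: 2⁵ · 3⁴ · 13⁵ · 19⁵ · 23⁵ = 15337654255317067663392

15337654255317067663392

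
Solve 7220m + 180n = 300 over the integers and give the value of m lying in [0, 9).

6

gcd(7220, 180) = 20 (Euclid: 7220 = 40·180 + 20; 180 = 9·20 + 0), and 20 | 300.
Extended Euclid: 7220·(1) + 180·(-40) = 20. Scale by 15: m₀ = 15.
General solution m = m₀ + 9t; reducing mod 9 gives m = 6 (and n = -239).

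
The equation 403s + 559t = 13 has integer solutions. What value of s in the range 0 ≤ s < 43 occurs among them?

25

Reduce mod 559: 403s ≡ 13 (mod 559). With g = gcd(403, 559) = 13 dividing 13, divide through: 31s ≡ 1 (mod 43).
Since gcd(31, 43) = 1, s ≡ 1·(31)⁻¹ ≡ 25 (mod 43). Smallest non-negative: 25.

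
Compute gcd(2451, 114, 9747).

57

gcd(2451, 114): 2451 = 21·114 + 57; 114 = 2·57 + 0 → 57
gcd(57, 9747): 9747 = 171·57 + 0 → 57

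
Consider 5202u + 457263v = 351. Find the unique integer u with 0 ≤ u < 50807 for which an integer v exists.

Euclid: 457263 = 87·5202 + 4689; 5202 = 1·4689 + 513; 4689 = 9·513 + 72; 513 = 7·72 + 9; 72 = 8·9 + 0 → gcd = 9; 351 = 9·39.
Back-substitution yields 5202·(6241) + 457263·(-71) = 9, so one solution is u = 6241·39 = 243399, v = -71·39 = -2769.
Solutions in u differ by 457263/9 = 50807; the one in [0, 50807) is 243399 mod 50807 = 40171.

40171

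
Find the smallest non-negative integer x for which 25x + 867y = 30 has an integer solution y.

Reduce mod 867: 25x ≡ 30 (mod 867). With g = gcd(25, 867) = 1 dividing 30, divide through: 25x ≡ 30 (mod 867).
Since gcd(25, 867) = 1, x ≡ 30·(25)⁻¹ ≡ 348 (mod 867). Smallest non-negative: 348.

348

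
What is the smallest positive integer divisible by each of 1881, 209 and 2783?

1881 = 3² · 11 · 19; 209 = 11 · 19; 2783 = 11² · 23
lcm takes max exponent of each prime: 3² · 11² · 19 · 23 = 475893

475893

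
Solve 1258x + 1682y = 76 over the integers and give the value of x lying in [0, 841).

579

gcd(1258, 1682) = 2 (Euclid: 1682 = 1·1258 + 424; 1258 = 2·424 + 410; 424 = 1·410 + 14; 410 = 29·14 + 4; 14 = 3·4 + 2; 4 = 2·2 + 0), and 2 | 76.
Extended Euclid: 1258·(-361) + 1682·(270) = 2. Scale by 38: x₀ = -13718.
General solution x = x₀ + 841t; reducing mod 841 gives x = 579 (and y = -433).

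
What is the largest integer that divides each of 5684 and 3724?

196

Euclid: 5684 = 1·3724 + 1960; 3724 = 1·1960 + 1764; 1960 = 1·1764 + 196; 1764 = 9·196 + 0. Last nonzero remainder: 196.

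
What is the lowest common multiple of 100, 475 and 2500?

100 = 2² · 5²; 475 = 5² · 19; 2500 = 2² · 5⁴
lcm takes max exponent of each prime: 2² · 5⁴ · 19 = 47500

47500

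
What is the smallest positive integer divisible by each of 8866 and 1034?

416702

gcd first: 8866 = 8·1034 + 594; 1034 = 1·594 + 440; 594 = 1·440 + 154; 440 = 2·154 + 132; 154 = 1·132 + 22; 132 = 6·22 + 0 → gcd = 22
lcm = 8866·1034/gcd = 9167444/22 = 416702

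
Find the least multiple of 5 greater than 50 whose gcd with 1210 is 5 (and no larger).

65

gcd(m, 1210) = 5 forces 5 | m; write m = 5s. Then gcd(5s, 5·242) = 5·gcd(s, 242), so need gcd(s, 242) = 1.
5s > 50 gives s ≥ 11. The least s ≥ 11 coprime to 242 is 13, so m = 5·13 = 65.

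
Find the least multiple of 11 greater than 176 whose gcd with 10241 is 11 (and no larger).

187

Multiples of 11 above 176: 11·17, 11·18, … . Need the cofactor coprime to 10241/11 = 931.
Checking s = 17, 18, … the first with gcd(s, 931) = 1 is s = 17, giving 187.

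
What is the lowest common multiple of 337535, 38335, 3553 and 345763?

337535 = 5 · 11 · 17 · 19²; 38335 = 5 · 11 · 17 · 41; 3553 = 11 · 17 · 19; 345763 = 11 · 17 · 43²
lcm takes max exponent of each prime: 5 · 11 · 17 · 19² · 41 · 43² = 25588190815

25588190815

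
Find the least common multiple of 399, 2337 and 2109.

399 = 3 · 7 · 19; 2337 = 3 · 19 · 41; 2109 = 3 · 19 · 37
lcm takes max exponent of each prime: 3 · 7 · 19 · 37 · 41 = 605283

605283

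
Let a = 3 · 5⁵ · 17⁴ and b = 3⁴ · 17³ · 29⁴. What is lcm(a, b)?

max exponent per prime: 3⁴ · 5⁵ · 17⁴ · 29⁴ = 14952806651503125

14952806651503125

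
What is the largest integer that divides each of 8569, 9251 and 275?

11

gcd(8569, 9251): 9251 = 1·8569 + 682; 8569 = 12·682 + 385; 682 = 1·385 + 297; 385 = 1·297 + 88; 297 = 3·88 + 33; 88 = 2·33 + 22; 33 = 1·22 + 11; 22 = 2·11 + 0 → 11
gcd(11, 275): 275 = 25·11 + 0 → 11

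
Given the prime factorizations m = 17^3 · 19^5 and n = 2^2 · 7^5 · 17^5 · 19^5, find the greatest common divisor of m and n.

12165074387

min exponent per shared prime: 17^3 · 19^5 = 12165074387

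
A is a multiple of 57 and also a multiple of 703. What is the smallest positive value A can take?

57 = 3 · 19; 703 = 19 · 37
max exponents: 3 · 19 · 37 = 2109

2109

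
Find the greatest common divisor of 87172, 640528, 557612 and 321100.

76

gcd(87172, 640528): 640528 = 7·87172 + 30324; 87172 = 2·30324 + 26524; 30324 = 1·26524 + 3800; 26524 = 6·3800 + 3724; 3800 = 1·3724 + 76; 3724 = 49·76 + 0 → 76
gcd(76, 557612): 557612 = 7337·76 + 0 → 76
gcd(76, 321100): 321100 = 4225·76 + 0 → 76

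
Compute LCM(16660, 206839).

202702220

16660 = 2² · 5 · 7² · 17; 206839 = 17 · 23³
max exponents: 2² · 5 · 7² · 17 · 23³ = 202702220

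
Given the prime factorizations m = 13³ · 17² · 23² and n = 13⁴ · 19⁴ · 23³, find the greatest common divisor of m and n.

min exponent per shared prime: 13³ · 23² = 1162213

1162213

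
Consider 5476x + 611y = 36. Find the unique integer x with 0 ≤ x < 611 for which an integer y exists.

Reduce mod 611: 5476x ≡ 36 (mod 611). With g = gcd(5476, 611) = 1 dividing 36, divide through: 5476x ≡ 36 (mod 611).
Since gcd(5476, 611) = 1, x ≡ 36·(5476)⁻¹ ≡ 25 (mod 611). Smallest non-negative: 25.

25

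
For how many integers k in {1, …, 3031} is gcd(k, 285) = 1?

1532

285 = 3·5·19. Inclusion–exclusion on these primes:
3031 − ⌊3031/3⌋ − ⌊3031/5⌋ − ⌊3031/19⌋ + ⌊3031/15⌋ + ⌊3031/57⌋ + ⌊3031/95⌋ − ⌊3031/285⌋ = 1532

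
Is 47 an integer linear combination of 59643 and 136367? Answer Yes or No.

Yes

gcd(59643, 136367): 136367 = 2·59643 + 17081; 59643 = 3·17081 + 8400; 17081 = 2·8400 + 281; 8400 = 29·281 + 251; 281 = 1·251 + 30; 251 = 8·30 + 11; 30 = 2·11 + 8; 11 = 1·8 + 3; 8 = 2·3 + 2; 3 = 1·2 + 1; 2 = 2·1 + 0 → 1
1 divides 47, so a solution exists.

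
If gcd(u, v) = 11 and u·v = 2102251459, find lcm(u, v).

191113769

gcd·lcm = product, so lcm = 2102251459/11 = 191113769.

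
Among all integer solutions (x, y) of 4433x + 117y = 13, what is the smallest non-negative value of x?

8

gcd(4433, 117) = 13 (Euclid: 4433 = 37·117 + 104; 117 = 1·104 + 13; 104 = 8·13 + 0), and 13 | 13.
Extended Euclid: 4433·(-1) + 117·(38) = 13. Scale by 1: x₀ = -1.
General solution x = x₀ + 9t; reducing mod 9 gives x = 8 (and y = -303).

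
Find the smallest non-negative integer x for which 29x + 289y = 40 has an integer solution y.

111

Euclid: 289 = 9·29 + 28; 29 = 1·28 + 1; 28 = 28·1 + 0 → gcd = 1; 40 = 1·40.
Back-substitution yields 29·(10) + 289·(-1) = 1, so one solution is x = 10·40 = 400, y = -1·40 = -40.
Solutions in x differ by 289/1 = 289; the one in [0, 289) is 400 mod 289 = 111.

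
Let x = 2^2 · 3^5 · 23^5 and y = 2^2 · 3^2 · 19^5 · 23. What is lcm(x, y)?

15490785836910204

max exponent per prime: 2^2 · 3^5 · 19^5 · 23^5 = 15490785836910204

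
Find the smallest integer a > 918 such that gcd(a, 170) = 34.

952

170 = 34·5. Any a with gcd(a, 170) = 34 is a multiple of 34, say 34s, with s coprime to 5.
Need s > 918/34, so s ≥ 28. First s ≥ 28 with gcd(s, 5) = 1 is s = 28. Thus a = 34·28 = 952.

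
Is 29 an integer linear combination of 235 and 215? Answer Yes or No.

gcd(235, 215): 235 = 1·215 + 20; 215 = 10·20 + 15; 20 = 1·15 + 5; 15 = 3·5 + 0 → 5
5 does not divide 29, so a solution does not exist.

No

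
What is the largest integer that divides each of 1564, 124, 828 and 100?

gcd(1564, 124): 1564 = 12·124 + 76; 124 = 1·76 + 48; 76 = 1·48 + 28; 48 = 1·28 + 20; 28 = 1·20 + 8; 20 = 2·8 + 4; 8 = 2·4 + 0 → 4
gcd(4, 828): 828 = 207·4 + 0 → 4
gcd(4, 100): 100 = 25·4 + 0 → 4

4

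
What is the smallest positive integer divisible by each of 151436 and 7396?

280005164

gcd first: 151436 = 20·7396 + 3516; 7396 = 2·3516 + 364; 3516 = 9·364 + 240; 364 = 1·240 + 124; 240 = 1·124 + 116; 124 = 1·116 + 8; 116 = 14·8 + 4; 8 = 2·4 + 0 → gcd = 4
lcm = 151436·7396/gcd = 1120020656/4 = 280005164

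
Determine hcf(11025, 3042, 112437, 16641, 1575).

gcd(11025, 3042): 11025 = 3·3042 + 1899; 3042 = 1·1899 + 1143; 1899 = 1·1143 + 756; 1143 = 1·756 + 387; 756 = 1·387 + 369; 387 = 1·369 + 18; 369 = 20·18 + 9; 18 = 2·9 + 0 → 9
gcd(9, 112437): 112437 = 12493·9 + 0 → 9
gcd(9, 16641): 16641 = 1849·9 + 0 → 9
gcd(9, 1575): 1575 = 175·9 + 0 → 9

9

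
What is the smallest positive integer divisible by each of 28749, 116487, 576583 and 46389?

28749 = 3 · 7 · 37²; 116487 = 3² · 7 · 43²; 576583 = 7³ · 41²; 46389 = 3 · 7 · 47²
lcm takes max exponent of each prime: 3² · 7³ · 37² · 41² · 43² · 47² = 29016192118914063

29016192118914063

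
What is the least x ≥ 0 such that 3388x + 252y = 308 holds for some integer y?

Reduce mod 252: 3388x ≡ 308 (mod 252). With g = gcd(3388, 252) = 28 dividing 308, divide through: 121x ≡ 11 (mod 9).
Since gcd(121, 9) = 1, x ≡ 11·(121)⁻¹ ≡ 5 (mod 9). Smallest non-negative: 5.

5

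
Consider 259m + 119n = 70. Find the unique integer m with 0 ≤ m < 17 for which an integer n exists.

Euclid: 259 = 2·119 + 21; 119 = 5·21 + 14; 21 = 1·14 + 7; 14 = 2·7 + 0 → gcd = 7; 70 = 7·10.
Back-substitution yields 259·(6) + 119·(-13) = 7, so one solution is m = 6·10 = 60, n = -13·10 = -130.
Solutions in m differ by 119/7 = 17; the one in [0, 17) is 60 mod 17 = 9.

9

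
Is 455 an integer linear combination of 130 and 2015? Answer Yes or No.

Yes

By Bézout, 130x + 2015y = 455 has integer solutions iff gcd(130, 2015) | 455.
Euclid: 2015 = 15·130 + 65; 130 = 2·65 + 0. gcd = 65; 455 mod 65 = 0. Yes.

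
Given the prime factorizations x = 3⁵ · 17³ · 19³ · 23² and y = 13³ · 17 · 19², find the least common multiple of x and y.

max exponent per prime: 3⁵ · 13³ · 17³ · 19³ · 23² = 9516989048323653

9516989048323653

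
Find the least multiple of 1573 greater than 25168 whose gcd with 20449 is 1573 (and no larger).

20449 = 1573·13. Any a with gcd(a, 20449) = 1573 is a multiple of 1573, say 1573s, with s coprime to 13.
Need s > 25168/1573, so s ≥ 17. First s ≥ 17 with gcd(s, 13) = 1 is s = 17. Thus a = 1573·17 = 26741.

26741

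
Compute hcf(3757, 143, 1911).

13

gcd(3757, 143): 3757 = 26·143 + 39; 143 = 3·39 + 26; 39 = 1·26 + 13; 26 = 2·13 + 0 → 13
gcd(13, 1911): 1911 = 147·13 + 0 → 13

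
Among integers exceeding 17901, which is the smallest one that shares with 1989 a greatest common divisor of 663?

18564

1989 = 663·3. Any x with gcd(x, 1989) = 663 is a multiple of 663, say 663s, with s coprime to 3.
Need s > 17901/663, so s ≥ 28. First s ≥ 28 with gcd(s, 3) = 1 is s = 28. Thus x = 663·28 = 18564.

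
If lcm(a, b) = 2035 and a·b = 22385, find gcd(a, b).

From gcd × lcm = ab: gcd = 22385 / 2035 = 11.

11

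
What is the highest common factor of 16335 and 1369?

16335 = 3³ · 5 · 11²
1369 = 37²
Common: 1 = 1

1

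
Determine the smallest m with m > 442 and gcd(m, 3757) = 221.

663

gcd(m, 3757) = 221 forces 221 | m; write m = 221s. Then gcd(221s, 221·17) = 221·gcd(s, 17), so need gcd(s, 17) = 1.
221s > 442 gives s ≥ 3. The least s ≥ 3 coprime to 17 is 3, so m = 221·3 = 663.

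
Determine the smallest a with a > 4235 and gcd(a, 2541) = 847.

gcd(a, 2541) = 847 forces 847 | a; write a = 847s. Then gcd(847s, 847·3) = 847·gcd(s, 3), so need gcd(s, 3) = 1.
847s > 4235 gives s ≥ 6. The least s ≥ 6 coprime to 3 is 7, so a = 847·7 = 5929.

5929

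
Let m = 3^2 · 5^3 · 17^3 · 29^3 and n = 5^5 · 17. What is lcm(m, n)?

3370026290625

max exponent per prime: 3^2 · 5^5 · 17^3 · 29^3 = 3370026290625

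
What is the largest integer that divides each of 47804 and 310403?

Euclid: 310403 = 6·47804 + 23579; 47804 = 2·23579 + 646; 23579 = 36·646 + 323; 646 = 2·323 + 0. Last nonzero remainder: 323.

323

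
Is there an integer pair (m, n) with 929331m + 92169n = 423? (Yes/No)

Yes

By Bézout, 929331m + 92169n = 423 has integer solutions iff gcd(929331, 92169) | 423.
Euclid: 929331 = 10·92169 + 7641; 92169 = 12·7641 + 477; 7641 = 16·477 + 9; 477 = 53·9 + 0. gcd = 9; 423 mod 9 = 0. Yes.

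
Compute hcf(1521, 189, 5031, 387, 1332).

9

gcd(1521, 189): 1521 = 8·189 + 9; 189 = 21·9 + 0 → 9
gcd(9, 5031): 5031 = 559·9 + 0 → 9
gcd(9, 387): 387 = 43·9 + 0 → 9
gcd(9, 1332): 1332 = 148·9 + 0 → 9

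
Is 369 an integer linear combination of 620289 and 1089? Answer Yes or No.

Yes

By Bézout, 620289u + 1089v = 369 has integer solutions iff gcd(620289, 1089) | 369.
Euclid: 620289 = 569·1089 + 648; 1089 = 1·648 + 441; 648 = 1·441 + 207; 441 = 2·207 + 27; 207 = 7·27 + 18; 27 = 1·18 + 9; 18 = 2·9 + 0. gcd = 9; 369 mod 9 = 0. Yes.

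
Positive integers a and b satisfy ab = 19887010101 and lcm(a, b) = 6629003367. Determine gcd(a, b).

From gcd × lcm = ab: gcd = 19887010101 / 6629003367 = 3.

3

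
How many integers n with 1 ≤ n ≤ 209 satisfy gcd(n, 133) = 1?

Prime factors of 133: 7, 19. Count integers ≤ 209 divisible by none of them.
By inclusion–exclusion: 209 − ⌊209/7⌋ − ⌊209/19⌋ + ⌊209/133⌋ = 170.

170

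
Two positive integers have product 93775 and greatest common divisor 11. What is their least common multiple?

8525

For any two positive integers, gcd × lcm equals their product. Hence lcm = 93775 / 11 = 8525.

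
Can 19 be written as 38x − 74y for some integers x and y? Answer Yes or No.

By Bézout, 38x − 74y = 19 has integer solutions iff gcd(38, 74) | 19.
Euclid: 74 = 1·38 + 36; 38 = 1·36 + 2; 36 = 18·2 + 0. gcd = 2; 19 mod 2 = 1. No.

No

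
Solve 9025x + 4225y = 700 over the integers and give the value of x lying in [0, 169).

60

Reduce mod 4225: 9025x ≡ 700 (mod 4225). With g = gcd(9025, 4225) = 25 dividing 700, divide through: 361x ≡ 28 (mod 169).
Since gcd(361, 169) = 1, x ≡ 28·(361)⁻¹ ≡ 60 (mod 169). Smallest non-negative: 60.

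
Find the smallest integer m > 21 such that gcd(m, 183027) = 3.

24

183027 = 3·61009. Any m with gcd(m, 183027) = 3 is a multiple of 3, say 3s, with s coprime to 61009.
Need s > 21/3, so s ≥ 8. First s ≥ 8 with gcd(s, 61009) = 1 is s = 8. Thus m = 3·8 = 24.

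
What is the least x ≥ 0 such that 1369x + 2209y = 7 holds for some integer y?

902

Reduce mod 2209: 1369x ≡ 7 (mod 2209). With g = gcd(1369, 2209) = 1 dividing 7, divide through: 1369x ≡ 7 (mod 2209).
Since gcd(1369, 2209) = 1, x ≡ 7·(1369)⁻¹ ≡ 902 (mod 2209). Smallest non-negative: 902.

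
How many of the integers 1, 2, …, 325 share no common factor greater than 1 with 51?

204

51 = 3·17. Inclusion–exclusion on these primes:
325 − ⌊325/3⌋ − ⌊325/17⌋ + ⌊325/51⌋ = 204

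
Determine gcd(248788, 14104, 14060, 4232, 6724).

4

248788 = 2² · 37 · 41²; 14104 = 2³ · 41 · 43; 14060 = 2² · 5 · 19 · 37; 4232 = 2³ · 23²; 6724 = 2² · 41²
gcd takes min exponent of each prime: 2² = 4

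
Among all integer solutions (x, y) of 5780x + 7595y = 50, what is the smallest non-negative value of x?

Reduce mod 7595: 5780x ≡ 50 (mod 7595). With g = gcd(5780, 7595) = 5 dividing 50, divide through: 1156x ≡ 10 (mod 1519).
Since gcd(1156, 1519) = 1, x ≡ 10·(1156)⁻¹ ≡ 318 (mod 1519). Smallest non-negative: 318.

318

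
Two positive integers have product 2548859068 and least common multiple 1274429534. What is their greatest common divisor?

From gcd × lcm = mn: gcd = 2548859068 / 1274429534 = 2.

2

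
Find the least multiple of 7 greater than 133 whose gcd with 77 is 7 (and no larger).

Multiples of 7 above 133: 7·20, 7·21, … . Need the cofactor coprime to 77/7 = 11.
Checking s = 20, 21, … the first with gcd(s, 11) = 1 is s = 20, giving 140.

140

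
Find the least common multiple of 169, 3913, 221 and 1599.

169 = 13²; 3913 = 7 · 13 · 43; 221 = 13 · 17; 1599 = 3 · 13 · 41
lcm takes max exponent of each prime: 3 · 7 · 13² · 17 · 41 · 43 = 106367079

106367079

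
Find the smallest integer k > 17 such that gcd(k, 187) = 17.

187 = 17·11. Any k with gcd(k, 187) = 17 is a multiple of 17, say 17s, with s coprime to 11.
Need s > 17/17, so s ≥ 2. First s ≥ 2 with gcd(s, 11) = 1 is s = 2. Thus k = 17·2 = 34.

34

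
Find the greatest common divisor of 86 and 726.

86 = 2 · 43
726 = 2 · 3 · 11²
Common: 2 = 2

2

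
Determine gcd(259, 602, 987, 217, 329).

7

259 = 7 · 37; 602 = 2 · 7 · 43; 987 = 3 · 7 · 47; 217 = 7 · 31; 329 = 7 · 47
gcd takes min exponent of each prime: 7 = 7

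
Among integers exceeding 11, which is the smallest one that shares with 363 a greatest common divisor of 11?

Multiples of 11 above 11: 11·2, 11·3, … . Need the cofactor coprime to 363/11 = 33.
Checking s = 2, 3, … the first with gcd(s, 33) = 1 is s = 2, giving 22.

22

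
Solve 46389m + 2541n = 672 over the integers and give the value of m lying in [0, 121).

Reduce mod 2541: 46389m ≡ 672 (mod 2541). With g = gcd(46389, 2541) = 21 dividing 672, divide through: 2209m ≡ 32 (mod 121).
Since gcd(2209, 121) = 1, m ≡ 32·(2209)⁻¹ ≡ 83 (mod 121). Smallest non-negative: 83.

83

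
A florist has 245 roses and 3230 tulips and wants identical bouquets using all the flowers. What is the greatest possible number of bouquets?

245 = 5 · 7²
3230 = 2 · 5 · 17 · 19
Common: 5 = 5

5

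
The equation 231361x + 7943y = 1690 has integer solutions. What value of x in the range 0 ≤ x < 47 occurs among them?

Reduce mod 7943: 231361x ≡ 1690 (mod 7943). With g = gcd(231361, 7943) = 169 dividing 1690, divide through: 1369x ≡ 10 (mod 47).
Since gcd(1369, 47) = 1, x ≡ 10·(1369)⁻¹ ≡ 33 (mod 47). Smallest non-negative: 33.

33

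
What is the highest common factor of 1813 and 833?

49

1813 = 7² · 37
833 = 7² · 17
Common: 7² = 49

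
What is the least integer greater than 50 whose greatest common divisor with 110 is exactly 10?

Multiples of 10 above 50: 10·6, 10·7, … . Need the cofactor coprime to 110/10 = 11.
Checking s = 6, 7, … the first with gcd(s, 11) = 1 is s = 6, giving 60.

60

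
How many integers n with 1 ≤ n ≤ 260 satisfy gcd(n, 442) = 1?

113

Prime factors of 442: 2, 13, 17. Count integers ≤ 260 divisible by none of them.
By inclusion–exclusion: 260 − ⌊260/2⌋ − ⌊260/13⌋ − ⌊260/17⌋ + ⌊260/26⌋ + ⌊260/34⌋ + ⌊260/221⌋ − ⌊260/442⌋ = 113.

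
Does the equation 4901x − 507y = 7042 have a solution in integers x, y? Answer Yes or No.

No

By Bézout, 4901x − 507y = 7042 has integer solutions iff gcd(4901, 507) | 7042.
Euclid: 4901 = 9·507 + 338; 507 = 1·338 + 169; 338 = 2·169 + 0. gcd = 169; 7042 mod 169 = 113. No.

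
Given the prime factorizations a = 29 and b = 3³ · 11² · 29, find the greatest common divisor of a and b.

min exponent per shared prime: 29 = 29

29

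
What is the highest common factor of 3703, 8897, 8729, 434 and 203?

gcd(3703, 8897): 8897 = 2·3703 + 1491; 3703 = 2·1491 + 721; 1491 = 2·721 + 49; 721 = 14·49 + 35; 49 = 1·35 + 14; 35 = 2·14 + 7; 14 = 2·7 + 0 → 7
gcd(7, 8729): 8729 = 1247·7 + 0 → 7
gcd(7, 434): 434 = 62·7 + 0 → 7
gcd(7, 203): 203 = 29·7 + 0 → 7

7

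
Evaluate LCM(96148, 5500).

132203500

gcd first: 96148 = 17·5500 + 2648; 5500 = 2·2648 + 204; 2648 = 12·204 + 200; 204 = 1·200 + 4; 200 = 50·4 + 0 → gcd = 4
lcm = 96148·5500/gcd = 528814000/4 = 132203500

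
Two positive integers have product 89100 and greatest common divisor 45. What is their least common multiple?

For any two positive integers, gcd × lcm equals their product. Hence lcm = 89100 / 45 = 1980.

1980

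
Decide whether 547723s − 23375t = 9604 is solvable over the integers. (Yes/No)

No

gcd(547723, 23375): 547723 = 23·23375 + 10098; 23375 = 2·10098 + 3179; 10098 = 3·3179 + 561; 3179 = 5·561 + 374; 561 = 1·374 + 187; 374 = 2·187 + 0 → 187
187 does not divide 9604, so a solution does not exist.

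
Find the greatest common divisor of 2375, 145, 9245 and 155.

5

gcd(2375, 145): 2375 = 16·145 + 55; 145 = 2·55 + 35; 55 = 1·35 + 20; 35 = 1·20 + 15; 20 = 1·15 + 5; 15 = 3·5 + 0 → 5
gcd(5, 9245): 9245 = 1849·5 + 0 → 5
gcd(5, 155): 155 = 31·5 + 0 → 5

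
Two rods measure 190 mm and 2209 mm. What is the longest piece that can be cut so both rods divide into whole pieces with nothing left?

190 = 2 · 5 · 19
2209 = 47²
Common: 1 = 1

1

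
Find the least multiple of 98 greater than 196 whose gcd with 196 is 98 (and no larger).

196 = 98·2. Any m with gcd(m, 196) = 98 is a multiple of 98, say 98s, with s coprime to 2.
Need s > 196/98, so s ≥ 3. First s ≥ 3 with gcd(s, 2) = 1 is s = 3. Thus m = 98·3 = 294.

294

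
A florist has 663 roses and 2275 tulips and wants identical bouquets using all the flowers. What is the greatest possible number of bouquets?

Euclid: 2275 = 3·663 + 286; 663 = 2·286 + 91; 286 = 3·91 + 13; 91 = 7·13 + 0. Last nonzero remainder: 13.

13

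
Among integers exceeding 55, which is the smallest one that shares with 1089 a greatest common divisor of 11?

77

gcd(k, 1089) = 11 forces 11 | k; write k = 11s. Then gcd(11s, 11·99) = 11·gcd(s, 99), so need gcd(s, 99) = 1.
11s > 55 gives s ≥ 6. The least s ≥ 6 coprime to 99 is 7, so k = 11·7 = 77.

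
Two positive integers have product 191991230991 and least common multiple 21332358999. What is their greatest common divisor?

9

From gcd × lcm = ab: gcd = 191991230991 / 21332358999 = 9.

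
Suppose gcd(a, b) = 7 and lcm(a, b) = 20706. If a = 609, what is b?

238

a·b = gcd·lcm = 7·20706 = 144942, so b = 144942/609 = 238.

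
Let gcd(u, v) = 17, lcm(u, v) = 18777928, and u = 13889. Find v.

22984

u·v = gcd·lcm = 17·18777928 = 319224776, so v = 319224776/13889 = 22984.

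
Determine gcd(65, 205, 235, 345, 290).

5

gcd(65, 205): 205 = 3·65 + 10; 65 = 6·10 + 5; 10 = 2·5 + 0 → 5
gcd(5, 235): 235 = 47·5 + 0 → 5
gcd(5, 345): 345 = 69·5 + 0 → 5
gcd(5, 290): 290 = 58·5 + 0 → 5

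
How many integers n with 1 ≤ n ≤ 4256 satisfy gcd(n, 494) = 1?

494 = 2·13·19. Inclusion–exclusion on these primes:
4256 − ⌊4256/2⌋ − ⌊4256/13⌋ − ⌊4256/19⌋ + ⌊4256/26⌋ + ⌊4256/38⌋ + ⌊4256/247⌋ − ⌊4256/494⌋ = 1861

1861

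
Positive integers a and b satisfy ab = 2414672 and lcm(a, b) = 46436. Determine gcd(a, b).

52

From gcd × lcm = ab: gcd = 2414672 / 46436 = 52.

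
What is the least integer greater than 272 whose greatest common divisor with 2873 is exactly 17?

gcd(t, 2873) = 17 forces 17 | t; write t = 17s. Then gcd(17s, 17·169) = 17·gcd(s, 169), so need gcd(s, 169) = 1.
17s > 272 gives s ≥ 17. The least s ≥ 17 coprime to 169 is 17, so t = 17·17 = 289.

289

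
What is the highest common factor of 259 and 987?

259 = 7 · 37
987 = 3 · 7 · 47
Common: 7 = 7

7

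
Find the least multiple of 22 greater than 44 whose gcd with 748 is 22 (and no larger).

gcd(a, 748) = 22 forces 22 | a; write a = 22s. Then gcd(22s, 22·34) = 22·gcd(s, 34), so need gcd(s, 34) = 1.
22s > 44 gives s ≥ 3. The least s ≥ 3 coprime to 34 is 3, so a = 22·3 = 66.

66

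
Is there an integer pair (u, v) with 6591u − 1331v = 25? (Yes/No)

Yes

By Bézout, 6591u − 1331v = 25 has integer solutions iff gcd(6591, 1331) | 25.
Euclid: 6591 = 4·1331 + 1267; 1331 = 1·1267 + 64; 1267 = 19·64 + 51; 64 = 1·51 + 13; 51 = 3·13 + 12; 13 = 1·12 + 1; 12 = 12·1 + 0. gcd = 1; 25 mod 1 = 0. Yes.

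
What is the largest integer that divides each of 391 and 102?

17

Euclid: 391 = 3·102 + 85; 102 = 1·85 + 17; 85 = 5·17 + 0. Last nonzero remainder: 17.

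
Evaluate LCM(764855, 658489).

764855 = 5 · 7 · 13 · 41²; 658489 = 13 · 37³
max exponents: 5 · 7 · 13 · 37³ · 41² = 38742200315

38742200315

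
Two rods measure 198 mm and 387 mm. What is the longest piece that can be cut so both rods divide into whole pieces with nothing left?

198 = 2 · 3² · 11
387 = 3² · 43
Common: 3² = 9

9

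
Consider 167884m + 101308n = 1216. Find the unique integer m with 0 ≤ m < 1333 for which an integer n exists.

560

Euclid: 167884 = 1·101308 + 66576; 101308 = 1·66576 + 34732; 66576 = 1·34732 + 31844; 34732 = 1·31844 + 2888; 31844 = 11·2888 + 76; 2888 = 38·76 + 0 → gcd = 76; 1216 = 76·16.
Back-substitution yields 167884·(35) + 101308·(-58) = 76, so one solution is m = 35·16 = 560, n = -58·16 = -928.
Solutions in m differ by 101308/76 = 1333; the one in [0, 1333) is 560 mod 1333 = 560.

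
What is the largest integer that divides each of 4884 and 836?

Euclid: 4884 = 5·836 + 704; 836 = 1·704 + 132; 704 = 5·132 + 44; 132 = 3·44 + 0. Last nonzero remainder: 44.

44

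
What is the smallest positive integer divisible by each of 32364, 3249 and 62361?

32364 = 2² · 3² · 29 · 31; 3249 = 3² · 19²; 62361 = 3² · 13² · 41
lcm takes max exponent of each prime: 2² · 3² · 13² · 19² · 29 · 31 · 41 = 80954306316

80954306316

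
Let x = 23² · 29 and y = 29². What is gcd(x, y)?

min exponent per shared prime: 29 = 29

29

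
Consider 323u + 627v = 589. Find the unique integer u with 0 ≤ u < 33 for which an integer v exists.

29

Reduce mod 627: 323u ≡ 589 (mod 627). With g = gcd(323, 627) = 19 dividing 589, divide through: 17u ≡ 31 (mod 33).
Since gcd(17, 33) = 1, u ≡ 31·(17)⁻¹ ≡ 29 (mod 33). Smallest non-negative: 29.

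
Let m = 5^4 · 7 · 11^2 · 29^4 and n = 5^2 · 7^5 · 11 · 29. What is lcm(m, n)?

898974927379375

max exponent per prime: 5^4 · 7^5 · 11^2 · 29^4 = 898974927379375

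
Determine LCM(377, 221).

gcd first: 377 = 1·221 + 156; 221 = 1·156 + 65; 156 = 2·65 + 26; 65 = 2·26 + 13; 26 = 2·13 + 0 → gcd = 13
lcm = 377·221/gcd = 83317/13 = 6409

6409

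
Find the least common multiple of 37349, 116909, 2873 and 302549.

lcm(37349, 116909) = 37349·116909/gcd = 4366434241/221 = 19757621
lcm(19757621, 2873) = 19757621·2873/gcd = 56763645133/2873 = 19757621
lcm(19757621, 302549) = 19757621·302549/gcd = 5977648475929/221 = 27048183149

27048183149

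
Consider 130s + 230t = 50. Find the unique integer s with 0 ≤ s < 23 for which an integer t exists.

gcd(130, 230) = 10 (Euclid: 230 = 1·130 + 100; 130 = 1·100 + 30; 100 = 3·30 + 10; 30 = 3·10 + 0), and 10 | 50.
Extended Euclid: 130·(-7) + 230·(4) = 10. Scale by 5: s₀ = -35.
General solution s = s₀ + 23k; reducing mod 23 gives s = 11 (and t = -6).

11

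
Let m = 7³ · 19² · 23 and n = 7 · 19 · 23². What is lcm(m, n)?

max exponent per prime: 7³ · 19² · 23² = 65502367

65502367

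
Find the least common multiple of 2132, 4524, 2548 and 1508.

9088716

2132 = 2² · 13 · 41; 4524 = 2² · 3 · 13 · 29; 2548 = 2² · 7² · 13; 1508 = 2² · 13 · 29
lcm takes max exponent of each prime: 2² · 3 · 7² · 13 · 29 · 41 = 9088716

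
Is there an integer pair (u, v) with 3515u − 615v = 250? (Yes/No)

By Bézout, 3515u − 615v = 250 has integer solutions iff gcd(3515, 615) | 250.
Euclid: 3515 = 5·615 + 440; 615 = 1·440 + 175; 440 = 2·175 + 90; 175 = 1·90 + 85; 90 = 1·85 + 5; 85 = 17·5 + 0. gcd = 5; 250 mod 5 = 0. Yes.

Yes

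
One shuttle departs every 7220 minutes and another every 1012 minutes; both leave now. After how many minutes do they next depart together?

7220 = 2² · 5 · 19²; 1012 = 2² · 11 · 23
max exponents: 2² · 5 · 11 · 19² · 23 = 1826660

1826660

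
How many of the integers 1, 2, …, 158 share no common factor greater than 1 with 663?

Prime factors of 663: 3, 13, 17. Count integers ≤ 158 divisible by none of them.
By inclusion–exclusion: 158 − ⌊158/3⌋ − ⌊158/13⌋ − ⌊158/17⌋ + ⌊158/39⌋ + ⌊158/51⌋ + ⌊158/221⌋ − ⌊158/663⌋ = 92.

92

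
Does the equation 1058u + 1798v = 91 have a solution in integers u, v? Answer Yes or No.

By Bézout, 1058u + 1798v = 91 has integer solutions iff gcd(1058, 1798) | 91.
Euclid: 1798 = 1·1058 + 740; 1058 = 1·740 + 318; 740 = 2·318 + 104; 318 = 3·104 + 6; 104 = 17·6 + 2; 6 = 3·2 + 0. gcd = 2; 91 mod 2 = 1. No.

No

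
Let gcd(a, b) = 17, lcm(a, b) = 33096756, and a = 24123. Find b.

23324

Using ab = gcd(a,b)·lcm(a,b) = 17·33096756 = 562644852, we get b = 562644852/24123 = 23324.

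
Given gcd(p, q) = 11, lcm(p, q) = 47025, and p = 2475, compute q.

p·q = gcd·lcm = 11·47025 = 517275, so q = 517275/2475 = 209.

209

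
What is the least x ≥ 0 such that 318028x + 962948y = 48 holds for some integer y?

15209

Euclid: 962948 = 3·318028 + 8864; 318028 = 35·8864 + 7788; 8864 = 1·7788 + 1076; 7788 = 7·1076 + 256; 1076 = 4·256 + 52; 256 = 4·52 + 48; 52 = 1·48 + 4; 48 = 12·4 + 0 → gcd = 4; 48 = 4·12.
Back-substitution yields 318028·(-18794) + 962948·(6207) = 4, so one solution is x = -18794·12 = -225528, y = 6207·12 = 74484.
Solutions in x differ by 962948/4 = 240737; the one in [0, 240737) is -225528 mod 240737 = 15209.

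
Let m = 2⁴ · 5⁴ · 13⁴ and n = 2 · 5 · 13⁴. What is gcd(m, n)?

285610

min exponent per shared prime: 2 · 5 · 13⁴ = 285610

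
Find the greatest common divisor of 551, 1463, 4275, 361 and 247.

19

551 = 19 · 29; 1463 = 7 · 11 · 19; 4275 = 3² · 5² · 19; 361 = 19²; 247 = 13 · 19
gcd takes min exponent of each prime: 19 = 19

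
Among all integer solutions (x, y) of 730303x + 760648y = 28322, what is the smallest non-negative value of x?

Euclid: 760648 = 1·730303 + 30345; 730303 = 24·30345 + 2023; 30345 = 15·2023 + 0 → gcd = 2023; 28322 = 2023·14.
Back-substitution yields 730303·(25) + 760648·(-24) = 2023, so one solution is x = 25·14 = 350, y = -24·14 = -336.
Solutions in x differ by 760648/2023 = 376; the one in [0, 376) is 350 mod 376 = 350.

350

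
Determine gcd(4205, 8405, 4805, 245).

5

4205 = 5 · 29²; 8405 = 5 · 41²; 4805 = 5 · 31²; 245 = 5 · 7²
gcd takes min exponent of each prime: 5 = 5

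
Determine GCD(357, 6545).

Euclid: 6545 = 18·357 + 119; 357 = 3·119 + 0. Last nonzero remainder: 119.

119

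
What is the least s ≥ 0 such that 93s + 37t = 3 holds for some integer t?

Euclid: 93 = 2·37 + 19; 37 = 1·19 + 18; 19 = 1·18 + 1; 18 = 18·1 + 0 → gcd = 1; 3 = 1·3.
Back-substitution yields 93·(2) + 37·(-5) = 1, so one solution is s = 2·3 = 6, t = -5·3 = -15.
Solutions in s differ by 37/1 = 37; the one in [0, 37) is 6 mod 37 = 6.

6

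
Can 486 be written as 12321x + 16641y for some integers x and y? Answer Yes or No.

By Bézout, 12321x + 16641y = 486 has integer solutions iff gcd(12321, 16641) | 486.
Euclid: 16641 = 1·12321 + 4320; 12321 = 2·4320 + 3681; 4320 = 1·3681 + 639; 3681 = 5·639 + 486; 639 = 1·486 + 153; 486 = 3·153 + 27; 153 = 5·27 + 18; 27 = 1·18 + 9; 18 = 2·9 + 0. gcd = 9; 486 mod 9 = 0. Yes.

Yes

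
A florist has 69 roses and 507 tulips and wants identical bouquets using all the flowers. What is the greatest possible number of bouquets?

69 = 3 · 23
507 = 3 · 13²
Common: 3 = 3

3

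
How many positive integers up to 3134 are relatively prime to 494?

1370

Prime factors of 494: 2, 13, 19. Count integers ≤ 3134 divisible by none of them.
By inclusion–exclusion: 3134 − ⌊3134/2⌋ − ⌊3134/13⌋ − ⌊3134/19⌋ + ⌊3134/26⌋ + ⌊3134/38⌋ + ⌊3134/247⌋ − ⌊3134/494⌋ = 1370.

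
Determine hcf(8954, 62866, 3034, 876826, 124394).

2

gcd(8954, 62866): 62866 = 7·8954 + 188; 8954 = 47·188 + 118; 188 = 1·118 + 70; 118 = 1·70 + 48; 70 = 1·48 + 22; 48 = 2·22 + 4; 22 = 5·4 + 2; 4 = 2·2 + 0 → 2
gcd(2, 3034): 3034 = 1517·2 + 0 → 2
gcd(2, 876826): 876826 = 438413·2 + 0 → 2
gcd(2, 124394): 124394 = 62197·2 + 0 → 2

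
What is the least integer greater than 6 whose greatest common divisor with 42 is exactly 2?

8

42 = 2·21. Any a with gcd(a, 42) = 2 is a multiple of 2, say 2s, with s coprime to 21.
Need s > 6/2, so s ≥ 4. First s ≥ 4 with gcd(s, 21) = 1 is s = 4. Thus a = 2·4 = 8.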